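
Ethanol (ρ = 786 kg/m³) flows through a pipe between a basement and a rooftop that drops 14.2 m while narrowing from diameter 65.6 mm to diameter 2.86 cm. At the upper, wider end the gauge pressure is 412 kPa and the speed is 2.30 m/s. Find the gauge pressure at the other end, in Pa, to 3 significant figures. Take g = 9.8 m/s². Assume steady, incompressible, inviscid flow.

The volume flow rate is constant, so v₂ = (A₁/A₂)v₁ = (33.8/6.42)·2.30 = 12.1 m/s.
Applying Bernoulli between the two ends and solving for P₂: P₂ = P₁ + ½ρ(v₁² − v₂²) − ρgΔh.
P₂ = 412000 + ½·786·(2.30² − 12.1²) − 786·9.8·(−14.2) = 412000 + (-55500) − (-109000) = 466000 Pa.

P₂ = 466000 Pa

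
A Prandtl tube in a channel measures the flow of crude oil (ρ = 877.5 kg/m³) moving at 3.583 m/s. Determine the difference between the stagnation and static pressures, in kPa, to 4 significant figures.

Bernoulli between the free stream and the stagnation point: ½ρv² = P_stag − P_static.
ΔP = ½·877.5·3.583² = 5633 Pa.

ΔP ≈ 5.633 kPa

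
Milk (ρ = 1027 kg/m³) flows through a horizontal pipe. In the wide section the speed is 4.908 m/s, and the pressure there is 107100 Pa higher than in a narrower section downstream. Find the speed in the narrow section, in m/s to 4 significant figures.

With h₁ = h₂, rearranging Bernoulli gives v₂ = √(v₁² + 2ΔP/ρ).
v₂ = √(4.908² + 2·107100/1027) = √(24.09 + 208.6) = 15.25 m/s.

15.25 m/s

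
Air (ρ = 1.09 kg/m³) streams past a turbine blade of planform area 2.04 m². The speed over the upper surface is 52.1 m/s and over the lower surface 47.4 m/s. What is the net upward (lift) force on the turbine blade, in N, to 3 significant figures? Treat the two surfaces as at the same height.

The faster flow above has the lower pressure; Bernoulli (same height) gives ΔP = ½ρ(v_up² − v_low²).
ΔP = ½·1.09·(52.1² − 47.4²) = 255 Pa.
Lift = ΔP · A = 255 × 2.04 = 520 N.

F = 520 N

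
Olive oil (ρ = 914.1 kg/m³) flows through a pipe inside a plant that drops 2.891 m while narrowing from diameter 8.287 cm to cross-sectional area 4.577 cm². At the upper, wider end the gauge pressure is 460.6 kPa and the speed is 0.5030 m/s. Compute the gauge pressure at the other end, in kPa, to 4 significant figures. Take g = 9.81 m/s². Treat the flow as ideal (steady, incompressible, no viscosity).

P₂ ≈ 470.6 kPa

Mass conservation (A₁v₁ = A₂v₂) gives v₂ = 0.5030 × 53.94/4.577 = 5.928 m/s.
Applying Bernoulli between the two ends and solving for P₂: P₂ = P₁ + ½ρ(v₁² − v₂²) − ρgΔh.
P₂ = 460600 + ½·914.1·(0.5030² − 5.928²) − 914.1·9.81·(−2.891) = 460600 + (-15940) − (-25920) = 470600 Pa.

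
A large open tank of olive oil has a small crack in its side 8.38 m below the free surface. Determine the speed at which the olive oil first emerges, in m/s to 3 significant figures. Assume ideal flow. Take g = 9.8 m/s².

v ≈ 12.8 m/s

The surface is effectively still and both ends are open, so ½v² = gh and v = √(2·9.8·8.38) = 12.8 m/s.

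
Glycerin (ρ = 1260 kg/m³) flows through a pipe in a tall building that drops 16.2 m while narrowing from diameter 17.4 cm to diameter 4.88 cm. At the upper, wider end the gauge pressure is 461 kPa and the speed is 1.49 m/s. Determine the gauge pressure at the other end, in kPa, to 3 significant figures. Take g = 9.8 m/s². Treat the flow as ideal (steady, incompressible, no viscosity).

P₂ ≈ 436 kPa

By continuity, v₂ = v₁·A₁/A₂ = 1.49·(238/18.7) = 18.9 m/s.
Energy conservation along the streamline gives P₂ = P₁ − ½ρ(v₂² − v₁²) − ρg(h₂ − h₁).
P₂ = 461000 + ½·1260·(1.49² − 18.9²) − 1260·9.8·(−16.2) = 461000 + (-225000) − (-200000) = 436000 Pa.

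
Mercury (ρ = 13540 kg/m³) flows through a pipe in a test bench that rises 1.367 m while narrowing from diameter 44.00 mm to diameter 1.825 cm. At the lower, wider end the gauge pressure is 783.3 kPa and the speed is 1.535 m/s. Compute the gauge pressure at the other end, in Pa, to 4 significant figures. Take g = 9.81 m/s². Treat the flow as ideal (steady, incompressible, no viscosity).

P₂ ≈ 78710 Pa

The volume flow rate is constant, so v₂ = (A₁/A₂)v₁ = (15.21/2.616)·1.535 = 8.923 m/s.
Applying Bernoulli between the two ends and solving for P₂: P₂ = P₁ + ½ρ(v₁² − v₂²) − ρgΔh.
P₂ = 783300 + ½·13540·(1.535² − 8.923²) − 13540·9.81·(+1.367) = 783300 + (-523000) − (181600) = 78710 Pa.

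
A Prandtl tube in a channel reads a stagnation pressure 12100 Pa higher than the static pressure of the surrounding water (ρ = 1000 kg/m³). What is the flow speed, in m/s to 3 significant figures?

The dynamic pressure equals the rise in static pressure at the stagnation point: ΔP = ½ρv².
v = √(2ΔP/ρ) = √(2·12100/1000) = 4.92 m/s.

v = 4.92 m/s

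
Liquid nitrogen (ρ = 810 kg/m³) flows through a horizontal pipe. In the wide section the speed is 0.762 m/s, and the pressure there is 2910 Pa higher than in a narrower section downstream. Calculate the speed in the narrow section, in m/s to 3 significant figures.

Horizontal Bernoulli: P₁ + ½ρv₁² = P₂ + ½ρv₂², so v₂² = v₁² + 2(P₁ − P₂)/ρ.
v₂ = √(0.762² + 2·2910/810) = √(0.581 + 7.19) = 2.79 m/s.

2.79 m/s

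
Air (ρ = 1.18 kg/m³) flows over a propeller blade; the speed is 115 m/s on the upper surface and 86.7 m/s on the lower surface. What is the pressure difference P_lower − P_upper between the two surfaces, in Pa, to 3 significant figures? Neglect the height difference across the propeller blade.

The pressure is lower where the speed is higher: ΔP = ½ρ(v_up² − v_low²).
ΔP = ½·1.18·(115² − 86.7²) = 3370 Pa.

3370 Pa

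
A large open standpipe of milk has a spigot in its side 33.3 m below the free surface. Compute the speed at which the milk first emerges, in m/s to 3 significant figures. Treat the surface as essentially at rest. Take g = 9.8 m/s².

v = 25.5 m/s

With the surface at rest and both surface and jet at atmospheric pressure, Bernoulli gives ρg h = ½ρv², so v = √(2gh) = √(2·9.8·33.3) = 25.5 m/s.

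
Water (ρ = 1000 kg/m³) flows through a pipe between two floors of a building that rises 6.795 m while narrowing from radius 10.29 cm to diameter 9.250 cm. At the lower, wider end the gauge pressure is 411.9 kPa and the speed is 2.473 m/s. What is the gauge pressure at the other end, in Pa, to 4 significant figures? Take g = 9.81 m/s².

P₂ = 273400 Pa

Continuity gives A₁v₁ = A₂v₂, so v₂ = (332.6 cm²)/(67.20 cm²) × 2.473 m/s = 12.24 m/s.
Bernoulli: P₁ + ½ρv₁² + ρg h₁ = P₂ + ½ρv₂² + ρg h₂, so P₂ = P₁ + ½ρ(v₁² − v₂²) − ρg(h₂ − h₁).
P₂ = 411900 + ½·1000·(2.473² − 12.24²) − 1000·9.81·(+6.795) = 411900 + (-71870) − (66660) = 273400 Pa.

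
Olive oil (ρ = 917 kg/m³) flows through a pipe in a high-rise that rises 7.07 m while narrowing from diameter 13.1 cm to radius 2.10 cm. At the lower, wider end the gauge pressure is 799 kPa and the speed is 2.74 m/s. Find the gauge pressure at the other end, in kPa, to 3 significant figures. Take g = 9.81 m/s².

P₂ ≈ 413 kPa

By continuity, v₂ = v₁·A₁/A₂ = 2.74·(135/13.9) = 26.7 m/s.
Bernoulli: P₁ + ½ρv₁² + ρg h₁ = P₂ + ½ρv₂² + ρg h₂, so P₂ = P₁ + ½ρ(v₁² − v₂²) − ρg(h₂ − h₁).
P₂ = 799000 + ½·917·(2.74² − 26.7²) − 917·9.81·(+7.07) = 799000 + (-322000) − (63600) = 413000 Pa.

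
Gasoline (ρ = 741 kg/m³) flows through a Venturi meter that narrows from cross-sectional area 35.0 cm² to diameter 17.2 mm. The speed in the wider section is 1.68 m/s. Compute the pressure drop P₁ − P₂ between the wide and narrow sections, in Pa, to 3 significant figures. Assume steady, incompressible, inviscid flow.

ΔP = 236000 Pa

Continuity gives A₁v₁ = A₂v₂, so v₂ = (35.0 cm²)/(2.32 cm²) × 1.68 m/s = 25.3 m/s.
The pipe is horizontal, so Bernoulli reduces to P₁ + ½ρv₁² = P₂ + ½ρv₂².
P₁ − P₂ = ½·741·(25.3² − 1.68²) = ½·741·638 = 236000 Pa.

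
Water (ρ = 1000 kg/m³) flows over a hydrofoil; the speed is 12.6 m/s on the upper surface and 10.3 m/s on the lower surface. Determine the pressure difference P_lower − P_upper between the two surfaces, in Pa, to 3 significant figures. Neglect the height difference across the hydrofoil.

The pressure is lower where the speed is higher: ΔP = ½ρ(v_up² − v_low²).
ΔP = ½·1000·(12.6² − 10.3²) = 26300 Pa.

ΔP ≈ 26300 Pa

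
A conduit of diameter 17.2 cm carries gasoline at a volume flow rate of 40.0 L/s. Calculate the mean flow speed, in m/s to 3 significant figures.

v ≈ 1.72 m/s

Q = 40.0 L/s = 0.0400 m³/s.
v = Q/A = 0.0400 / 0.0232 = 1.72 m/s.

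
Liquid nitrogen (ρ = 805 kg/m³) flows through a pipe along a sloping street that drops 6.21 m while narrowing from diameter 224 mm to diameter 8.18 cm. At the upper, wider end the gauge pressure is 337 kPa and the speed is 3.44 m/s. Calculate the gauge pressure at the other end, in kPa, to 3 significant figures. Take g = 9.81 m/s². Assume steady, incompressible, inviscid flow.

Mass conservation (A₁v₁ = A₂v₂) gives v₂ = 3.44 × 394/52.6 = 25.8 m/s.
Applying Bernoulli between the two ends and solving for P₂: P₂ = P₁ + ½ρ(v₁² − v₂²) − ρgΔh.
P₂ = 337000 + ½·805·(3.44² − 25.8²) − 805·9.81·(−6.21) = 337000 + (-263000) − (-49000) = 123000 Pa.

123 kPa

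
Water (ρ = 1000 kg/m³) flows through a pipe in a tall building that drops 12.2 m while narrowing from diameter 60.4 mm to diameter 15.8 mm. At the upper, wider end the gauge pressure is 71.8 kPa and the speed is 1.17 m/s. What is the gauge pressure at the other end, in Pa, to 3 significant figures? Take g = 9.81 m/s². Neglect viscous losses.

P₂ ≈ 46000 Pa

Continuity gives A₁v₁ = A₂v₂, so v₂ = (28.7 cm²)/(1.96 cm²) × 1.17 m/s = 17.1 m/s.
Energy conservation along the streamline gives P₂ = P₁ − ½ρ(v₂² − v₁²) − ρg(h₂ − h₁).
P₂ = 71800 + ½·1000·(1.17² − 17.1²) − 1000·9.81·(−12.2) = 71800 + (-145000) − (-120000) = 46000 Pa.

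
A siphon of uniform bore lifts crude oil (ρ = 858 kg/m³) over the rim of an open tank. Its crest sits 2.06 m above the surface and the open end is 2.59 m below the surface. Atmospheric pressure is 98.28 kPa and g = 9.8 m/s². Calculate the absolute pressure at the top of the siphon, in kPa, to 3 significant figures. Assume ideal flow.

From the surface to the outlet (both open to atmosphere, surface at rest): v = √(2g·h_out) = √(2·9.8·2.59) = 7.12 m/s.
The bore is uniform, so the speed at the crest is the same v. Bernoulli surface→crest: P_atm = P_top + ½ρv² + ρg·h_top.
P_top = 98280 − ½·858·7.12² − 858·9.8·2.06 = 59200 Pa.

P_top = 59.2 kPa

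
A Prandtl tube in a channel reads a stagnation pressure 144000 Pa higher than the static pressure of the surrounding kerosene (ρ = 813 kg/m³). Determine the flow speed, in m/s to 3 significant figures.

The dynamic pressure equals the rise in static pressure at the stagnation point: ΔP = ½ρv².
v = √(2ΔP/ρ) = √(2·144000/813) = 18.8 m/s.

v ≈ 18.8 m/s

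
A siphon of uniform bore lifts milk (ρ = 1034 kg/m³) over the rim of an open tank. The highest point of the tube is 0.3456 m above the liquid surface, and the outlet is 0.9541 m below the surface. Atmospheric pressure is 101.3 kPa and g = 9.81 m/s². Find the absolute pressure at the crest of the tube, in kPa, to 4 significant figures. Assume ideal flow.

Bernoulli surface→outlet gives ½v² = g·h_out, so v = √(2·9.81·0.9541) = 4.327 m/s.
The bore is uniform, so the speed at the crest is the same v. Bernoulli surface→crest: P_atm = P_top + ½ρv² + ρg·h_top.
P_top = 101300 − ½·1034·4.327² − 1034·9.81·0.3456 = 88120 Pa.

P_top ≈ 88.12 kPa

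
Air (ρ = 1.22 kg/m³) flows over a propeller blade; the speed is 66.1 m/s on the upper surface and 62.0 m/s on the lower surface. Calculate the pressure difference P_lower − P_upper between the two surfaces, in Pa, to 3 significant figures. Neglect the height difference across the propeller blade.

ΔP = 320 Pa

With negligible Δh, P + ½ρv² is constant, so P_low − P_up = ½ρ(v_up² − v_low²).
ΔP = ½·1.22·(66.1² − 62.0²) = 320 Pa.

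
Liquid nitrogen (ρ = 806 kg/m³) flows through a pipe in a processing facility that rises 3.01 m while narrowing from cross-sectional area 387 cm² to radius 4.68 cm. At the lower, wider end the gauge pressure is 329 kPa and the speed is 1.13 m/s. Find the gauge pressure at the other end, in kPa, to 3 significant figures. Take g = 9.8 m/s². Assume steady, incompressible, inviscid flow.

P₂ = 289 kPa

The volume flow rate is constant, so v₂ = (A₁/A₂)v₁ = (387/68.8)·1.13 = 6.36 m/s.
Energy conservation along the streamline gives P₂ = P₁ − ½ρ(v₂² − v₁²) − ρg(h₂ − h₁).
P₂ = 329000 + ½·806·(1.13² − 6.36²) − 806·9.8·(+3.01) = 329000 + (-15800) − (23800) = 289000 Pa.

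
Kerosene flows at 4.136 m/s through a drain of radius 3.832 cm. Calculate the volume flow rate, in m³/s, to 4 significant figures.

Q ≈ 0.01908 m³/s

Q = A·v = 0.004613 m² × 4.136 m/s = 0.01908 m³/s.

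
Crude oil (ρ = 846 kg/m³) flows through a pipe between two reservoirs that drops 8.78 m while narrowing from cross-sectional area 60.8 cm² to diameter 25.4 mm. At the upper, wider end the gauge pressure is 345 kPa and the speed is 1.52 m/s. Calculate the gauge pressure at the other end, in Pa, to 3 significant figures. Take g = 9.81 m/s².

Mass conservation (A₁v₁ = A₂v₂) gives v₂ = 1.52 × 60.8/5.07 = 18.2 m/s.
Applying Bernoulli between the two ends and solving for P₂: P₂ = P₁ + ½ρ(v₁² − v₂²) − ρgΔh.
P₂ = 345000 + ½·846·(1.52² − 18.2²) − 846·9.81·(−8.78) = 345000 + (-140000) − (-72900) = 278000 Pa.

278000 Pa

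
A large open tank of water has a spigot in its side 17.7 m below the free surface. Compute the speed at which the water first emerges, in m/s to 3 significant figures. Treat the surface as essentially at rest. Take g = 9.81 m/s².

The surface is effectively still and both ends are open, so ½v² = gh and v = √(2·9.81·17.7) = 18.6 m/s.

18.6 m/s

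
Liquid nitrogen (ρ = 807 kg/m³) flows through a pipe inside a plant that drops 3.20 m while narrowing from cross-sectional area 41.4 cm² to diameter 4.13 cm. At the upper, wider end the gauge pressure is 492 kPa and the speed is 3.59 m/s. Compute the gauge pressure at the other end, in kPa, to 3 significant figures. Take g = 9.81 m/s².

The volume flow rate is constant, so v₂ = (A₁/A₂)v₁ = (41.4/13.4)·3.59 = 11.1 m/s.
Bernoulli: P₁ + ½ρv₁² + ρg h₁ = P₂ + ½ρv₂² + ρg h₂, so P₂ = P₁ + ½ρ(v₁² − v₂²) − ρg(h₂ − h₁).
P₂ = 492000 + ½·807·(3.59² − 11.1²) − 807·9.81·(−3.20) = 492000 + (-44500) − (-25300) = 473000 Pa.

P₂ ≈ 473 kPa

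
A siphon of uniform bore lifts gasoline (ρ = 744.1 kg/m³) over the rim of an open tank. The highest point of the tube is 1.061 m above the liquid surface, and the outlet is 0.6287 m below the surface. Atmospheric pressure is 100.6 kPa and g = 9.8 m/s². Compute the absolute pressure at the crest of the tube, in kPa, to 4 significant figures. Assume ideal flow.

Bernoulli surface→outlet gives ½v² = g·h_out, so v = √(2·9.8·0.6287) = 3.510 m/s.
With constant cross-section the crest speed equals v; applying Bernoulli from the surface up to the crest, P_top = P_atm − ½ρv² − ρg·h_top.
P_top = 100600 − ½·744.1·3.510² − 744.1·9.8·1.061 = 88280 Pa.

P_top ≈ 88.28 kPa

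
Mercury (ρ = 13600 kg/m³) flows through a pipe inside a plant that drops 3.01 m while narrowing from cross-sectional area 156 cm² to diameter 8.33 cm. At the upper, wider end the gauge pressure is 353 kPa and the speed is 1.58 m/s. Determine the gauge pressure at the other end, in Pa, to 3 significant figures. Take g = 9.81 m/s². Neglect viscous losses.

Mass conservation (A₁v₁ = A₂v₂) gives v₂ = 1.58 × 156/54.5 = 4.52 m/s.
Applying Bernoulli between the two ends and solving for P₂: P₂ = P₁ + ½ρ(v₁² − v₂²) − ρgΔh.
P₂ = 353000 + ½·13600·(1.58² − 4.52²) − 13600·9.81·(−3.01) = 353000 + (-122000) − (-402000) = 632000 Pa.

P₂ ≈ 632000 Pa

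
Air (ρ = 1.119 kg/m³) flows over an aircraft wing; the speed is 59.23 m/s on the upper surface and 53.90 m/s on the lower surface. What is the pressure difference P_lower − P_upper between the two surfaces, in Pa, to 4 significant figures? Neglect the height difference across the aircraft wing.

ΔP ≈ 337.4 Pa

Bernoulli (same height): P_lower − P_upper = ½ρ(v_upper² − v_lower²).
ΔP = ½·1.119·(59.23² − 53.90²) = 337.4 Pa.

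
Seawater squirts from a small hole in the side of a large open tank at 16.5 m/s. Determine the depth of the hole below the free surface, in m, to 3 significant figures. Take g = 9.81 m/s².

13.9 m

For a small hole in a large open tank, ½v² = gh, giving h = v²/(2g).
h = 16.5²/(2·9.81) = 272/19.62 = 13.9 m.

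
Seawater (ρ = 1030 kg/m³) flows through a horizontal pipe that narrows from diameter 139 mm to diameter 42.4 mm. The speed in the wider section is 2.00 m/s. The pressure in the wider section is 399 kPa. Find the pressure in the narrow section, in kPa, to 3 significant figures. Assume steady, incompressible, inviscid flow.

Continuity gives A₁v₁ = A₂v₂, so v₂ = (152 cm²)/(14.1 cm²) × 2.00 m/s = 21.5 m/s.
The pipe is horizontal, so Bernoulli reduces to P₁ + ½ρv₁² = P₂ + ½ρv₂².
P₂ = P₁ − ½ρ(v₂² − v₁²) = 399000 − ½·1030·(21.5² − 2.00²) = 399000 − 236000 = 163000 Pa.

P₂ ≈ 163 kPa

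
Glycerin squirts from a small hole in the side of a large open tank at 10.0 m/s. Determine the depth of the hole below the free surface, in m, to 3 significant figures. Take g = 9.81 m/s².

h = 5.10 m

For a small hole in a large open tank, ½v² = gh, giving h = v²/(2g).
h = 10.0²/(2·9.81) = 100/19.62 = 5.10 m.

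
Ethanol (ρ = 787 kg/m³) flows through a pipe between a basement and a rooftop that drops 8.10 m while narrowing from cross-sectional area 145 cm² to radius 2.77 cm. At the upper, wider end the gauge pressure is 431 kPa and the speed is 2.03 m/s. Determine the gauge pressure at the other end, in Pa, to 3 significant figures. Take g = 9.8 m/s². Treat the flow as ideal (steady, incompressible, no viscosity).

436000 Pa

Continuity gives A₁v₁ = A₂v₂, so v₂ = (145 cm²)/(24.1 cm²) × 2.03 m/s = 12.2 m/s.
Energy conservation along the streamline gives P₂ = P₁ − ½ρ(v₂² − v₁²) − ρg(h₂ − h₁).
P₂ = 431000 + ½·787·(2.03² − 12.2²) − 787·9.8·(−8.10) = 431000 + (-57100) − (-62500) = 436000 Pa.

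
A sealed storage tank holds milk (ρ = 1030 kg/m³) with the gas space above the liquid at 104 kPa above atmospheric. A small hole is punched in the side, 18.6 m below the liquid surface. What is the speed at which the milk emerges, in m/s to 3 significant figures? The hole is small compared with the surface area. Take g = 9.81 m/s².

Take point 1 at the surface (v₁ ≈ 0) and point 2 at the hole (at atmospheric pressure). Bernoulli: P₁ + ρg h = P_atm + ½ρv₂².
With P₁ − P_atm = 104000 Pa, v₂ = √(2gh + 2ΔP/ρ) = √(2·9.81·18.6 + 2·104000/1030) = 23.8 m/s.

23.8 m/s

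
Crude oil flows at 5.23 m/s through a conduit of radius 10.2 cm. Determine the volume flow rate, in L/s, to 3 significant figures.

Q = A·v = 0.0327 m² × 5.23 m/s = 0.171 m³/s.
Converting: 0.171 m³/s × 1000 = 171 L/s.

Q = 171 L/s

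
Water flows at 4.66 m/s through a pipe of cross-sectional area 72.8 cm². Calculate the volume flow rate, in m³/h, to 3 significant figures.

Q ≈ 122 m³/h

Q = A·v = 0.00728 m² × 4.66 m/s = 0.0339 m³/s.
Converting: 0.0339 m³/s × 3600 = 122 m³/h.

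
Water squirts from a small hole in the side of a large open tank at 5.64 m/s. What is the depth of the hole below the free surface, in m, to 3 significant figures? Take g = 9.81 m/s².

For a small hole in a large open tank, ½v² = gh, giving h = v²/(2g).
h = 5.64²/(2·9.81) = 31.8/19.62 = 1.62 m.

1.62 m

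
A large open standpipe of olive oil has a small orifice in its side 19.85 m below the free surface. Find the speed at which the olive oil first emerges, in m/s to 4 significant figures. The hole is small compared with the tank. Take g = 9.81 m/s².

The surface is effectively still and both ends are open, so ½v² = gh and v = √(2·9.81·19.85) = 19.73 m/s.

v ≈ 19.73 m/s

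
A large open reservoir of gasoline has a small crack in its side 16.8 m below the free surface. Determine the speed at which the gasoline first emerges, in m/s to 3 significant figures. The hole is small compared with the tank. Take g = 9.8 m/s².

Bernoulli from surface to hole (P equal, v_surface ≈ 0): v = √(2gh) = √(2×9.8×16.8) = 18.1 m/s.

18.1 m/s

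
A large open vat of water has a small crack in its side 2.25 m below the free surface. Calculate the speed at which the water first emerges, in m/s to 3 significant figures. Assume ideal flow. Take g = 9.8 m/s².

v ≈ 6.64 m/s

Torricelli's result v = √(2gh) gives v = √(2·9.8·2.25) = 6.64 m/s.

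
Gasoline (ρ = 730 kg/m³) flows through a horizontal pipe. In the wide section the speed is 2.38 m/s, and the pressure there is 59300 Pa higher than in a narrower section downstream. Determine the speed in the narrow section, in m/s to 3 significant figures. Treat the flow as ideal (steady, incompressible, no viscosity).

v₂ = 13.0 m/s

With h₁ = h₂, rearranging Bernoulli gives v₂ = √(v₁² + 2ΔP/ρ).
v₂ = √(2.38² + 2·59300/730) = √(5.66 + 162) = 13.0 m/s.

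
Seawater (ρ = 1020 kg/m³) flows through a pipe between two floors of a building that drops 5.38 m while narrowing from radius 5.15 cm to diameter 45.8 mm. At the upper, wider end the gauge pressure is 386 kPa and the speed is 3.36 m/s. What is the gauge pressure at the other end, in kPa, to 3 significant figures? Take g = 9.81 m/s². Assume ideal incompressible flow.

P₂ ≈ 298 kPa

Mass conservation (A₁v₁ = A₂v₂) gives v₂ = 3.36 × 83.3/16.5 = 17.0 m/s.
Bernoulli: P₁ + ½ρv₁² + ρg h₁ = P₂ + ½ρv₂² + ρg h₂, so P₂ = P₁ + ½ρ(v₁² − v₂²) − ρg(h₂ − h₁).
P₂ = 386000 + ½·1020·(3.36² − 17.0²) − 1020·9.81·(−5.38) = 386000 + (-142000) − (-53800) = 298000 Pa.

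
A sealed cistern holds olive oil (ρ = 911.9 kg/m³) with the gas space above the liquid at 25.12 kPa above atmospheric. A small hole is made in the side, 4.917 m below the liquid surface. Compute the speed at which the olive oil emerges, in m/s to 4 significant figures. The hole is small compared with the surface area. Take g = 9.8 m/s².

Take point 1 at the surface (v₁ ≈ 0) and point 2 at the hole (at atmospheric pressure). Bernoulli: P₁ + ρg h = P_atm + ½ρv₂².
With P₁ − P_atm = 25120 Pa, v₂ = √(2gh + 2ΔP/ρ) = √(2·9.8·4.917 + 2·25120/911.9) = 12.31 m/s.

12.31 m/s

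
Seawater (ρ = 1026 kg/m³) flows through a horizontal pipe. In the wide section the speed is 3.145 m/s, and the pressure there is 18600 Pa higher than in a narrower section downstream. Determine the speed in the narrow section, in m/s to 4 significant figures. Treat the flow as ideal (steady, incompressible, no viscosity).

v₂ = 6.793 m/s

With h₁ = h₂, rearranging Bernoulli gives v₂ = √(v₁² + 2ΔP/ρ).
v₂ = √(3.145² + 2·18600/1026) = √(9.891 + 36.26) = 6.793 m/s.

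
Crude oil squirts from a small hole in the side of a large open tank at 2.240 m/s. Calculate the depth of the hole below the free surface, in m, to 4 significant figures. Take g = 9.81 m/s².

For a small hole in a large open tank, ½v² = gh, giving h = v²/(2g).
h = 2.240²/(2·9.81) = 5.018/19.62 = 0.2557 m.

h ≈ 0.2557 m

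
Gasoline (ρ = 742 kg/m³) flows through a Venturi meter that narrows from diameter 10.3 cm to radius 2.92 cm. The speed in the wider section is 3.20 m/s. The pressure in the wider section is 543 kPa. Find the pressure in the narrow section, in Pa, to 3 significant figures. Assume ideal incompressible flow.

Mass conservation (A₁v₁ = A₂v₂) gives v₂ = 3.20 × 83.3/26.8 = 9.95 m/s.
With no height change, Bernoulli's equation is P₁ + ½ρv₁² = P₂ + ½ρv₂².
P₂ = P₁ − ½ρ(v₂² − v₁²) = 543000 − ½·742·(9.95² − 3.20²) = 543000 − 33000 = 510000 Pa.

P₂ ≈ 510000 Pa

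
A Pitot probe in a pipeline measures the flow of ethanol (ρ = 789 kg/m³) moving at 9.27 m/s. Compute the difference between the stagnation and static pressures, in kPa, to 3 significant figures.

ΔP = 33.9 kPa

The dynamic pressure equals the rise in static pressure at the stagnation point: ΔP = ½ρv².
ΔP = ½·789·9.27² = 33900 Pa.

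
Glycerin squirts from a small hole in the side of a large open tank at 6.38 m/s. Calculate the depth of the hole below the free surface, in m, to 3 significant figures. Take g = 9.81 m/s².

For a small hole in a large open tank, ½v² = gh, giving h = v²/(2g).
h = 6.38²/(2·9.81) = 40.7/19.62 = 2.07 m.

h ≈ 2.07 m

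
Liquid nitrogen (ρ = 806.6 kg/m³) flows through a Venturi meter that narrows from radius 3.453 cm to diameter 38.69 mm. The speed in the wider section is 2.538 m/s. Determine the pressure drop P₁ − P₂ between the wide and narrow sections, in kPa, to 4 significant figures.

Continuity gives A₁v₁ = A₂v₂, so v₂ = (37.46 cm²)/(11.76 cm²) × 2.538 m/s = 8.086 m/s.
Bernoulli (h₁ = h₂): P₁ − P₂ = ½ρ(v₂² − v₁²).
P₁ − P₂ = ½·806.6·(8.086² − 2.538²) = ½·806.6·58.95 = 23770 Pa.

ΔP = 23.77 kPa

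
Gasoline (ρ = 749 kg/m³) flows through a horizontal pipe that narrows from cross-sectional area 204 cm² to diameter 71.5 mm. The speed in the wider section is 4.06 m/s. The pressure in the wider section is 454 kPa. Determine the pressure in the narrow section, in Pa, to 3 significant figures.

P₂ ≈ 301000 Pa

The volume flow rate is constant, so v₂ = (A₁/A₂)v₁ = (204/40.2)·4.06 = 20.6 m/s.
Along the horizontal streamline, P + ½ρv² is constant.
P₂ = P₁ − ½ρ(v₂² − v₁²) = 454000 − ½·749·(20.6² − 4.06²) = 454000 − 153000 = 301000 Pa.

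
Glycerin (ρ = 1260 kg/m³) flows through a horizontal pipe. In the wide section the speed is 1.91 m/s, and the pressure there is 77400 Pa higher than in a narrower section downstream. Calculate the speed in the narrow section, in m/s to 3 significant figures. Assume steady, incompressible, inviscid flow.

Horizontal Bernoulli: P₁ + ½ρv₁² = P₂ + ½ρv₂², so v₂² = v₁² + 2(P₁ − P₂)/ρ.
v₂ = √(1.91² + 2·77400/1260) = √(3.65 + 123) = 11.2 m/s.

11.2 m/s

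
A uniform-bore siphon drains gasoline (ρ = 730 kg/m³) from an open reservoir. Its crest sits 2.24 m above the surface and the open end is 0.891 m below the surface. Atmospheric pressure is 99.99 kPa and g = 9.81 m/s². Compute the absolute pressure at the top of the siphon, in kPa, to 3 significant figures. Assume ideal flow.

The outlet speed comes from Torricelli: v = √(2g·0.891) = 4.18 m/s.
With constant cross-section the crest speed equals v; applying Bernoulli from the surface up to the crest, P_top = P_atm − ½ρv² − ρg·h_top.
P_top = 99990 − ½·730·4.18² − 730·9.81·2.24 = 77600 Pa.

P_top ≈ 77.6 kPa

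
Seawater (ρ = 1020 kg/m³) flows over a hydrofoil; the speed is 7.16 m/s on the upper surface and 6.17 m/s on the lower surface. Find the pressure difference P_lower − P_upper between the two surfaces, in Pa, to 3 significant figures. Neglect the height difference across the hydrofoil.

ΔP ≈ 6730 Pa

Bernoulli (same height): P_lower − P_upper = ½ρ(v_upper² − v_lower²).
ΔP = ½·1020·(7.16² − 6.17²) = 6730 Pa.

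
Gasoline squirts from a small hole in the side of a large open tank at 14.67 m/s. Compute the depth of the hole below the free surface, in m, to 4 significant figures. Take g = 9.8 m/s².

h ≈ 10.98 m

For a small hole in a large open tank, ½v² = gh, giving h = v²/(2g).
h = 14.67²/(2·9.8) = 215.2/19.60 = 10.98 m.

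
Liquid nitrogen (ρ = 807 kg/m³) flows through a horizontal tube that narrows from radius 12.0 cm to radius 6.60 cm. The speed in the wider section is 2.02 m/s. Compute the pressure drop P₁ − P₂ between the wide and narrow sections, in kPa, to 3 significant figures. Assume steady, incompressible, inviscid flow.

Continuity gives A₁v₁ = A₂v₂, so v₂ = (452 cm²)/(137 cm²) × 2.02 m/s = 6.68 m/s.
With no height change, Bernoulli's equation is P₁ + ½ρv₁² = P₂ + ½ρv₂².
P₁ − P₂ = ½·807·(6.68² − 2.02²) = ½·807·40.5 = 16300 Pa.

ΔP ≈ 16.3 kPa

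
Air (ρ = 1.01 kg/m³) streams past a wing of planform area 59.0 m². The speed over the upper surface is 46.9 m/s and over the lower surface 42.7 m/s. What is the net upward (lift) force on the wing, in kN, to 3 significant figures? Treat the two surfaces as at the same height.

The faster flow above has the lower pressure; Bernoulli (same height) gives ΔP = ½ρ(v_up² − v_low²).
ΔP = ½·1.01·(46.9² − 42.7²) = 190 Pa.
Lift = ΔP · A = 190 × 59.0 = 11200 N.

F ≈ 11.2 kN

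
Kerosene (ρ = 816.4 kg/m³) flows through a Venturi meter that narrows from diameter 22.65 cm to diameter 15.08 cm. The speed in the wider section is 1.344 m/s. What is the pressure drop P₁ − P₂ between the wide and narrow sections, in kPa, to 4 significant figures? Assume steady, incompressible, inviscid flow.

Mass conservation (A₁v₁ = A₂v₂) gives v₂ = 1.344 × 402.9/178.6 = 3.032 m/s.
With no height change, Bernoulli's equation is P₁ + ½ρv₁² = P₂ + ½ρv₂².
P₁ − P₂ = ½·816.4·(3.032² − 1.344²) = ½·816.4·7.387 = 3015 Pa.

3.015 kPa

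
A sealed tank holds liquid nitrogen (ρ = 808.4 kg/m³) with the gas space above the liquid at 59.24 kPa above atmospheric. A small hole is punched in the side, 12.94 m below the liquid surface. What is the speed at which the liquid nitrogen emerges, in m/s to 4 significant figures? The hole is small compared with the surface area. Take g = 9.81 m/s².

20.01 m/s

Take point 1 at the surface (v₁ ≈ 0) and point 2 at the hole (at atmospheric pressure). Bernoulli: P₁ + ρg h = P_atm + ½ρv₂².
With P₁ − P_atm = 59240 Pa, v₂ = √(2gh + 2ΔP/ρ) = √(2·9.81·12.94 + 2·59240/808.4) = 20.01 m/s.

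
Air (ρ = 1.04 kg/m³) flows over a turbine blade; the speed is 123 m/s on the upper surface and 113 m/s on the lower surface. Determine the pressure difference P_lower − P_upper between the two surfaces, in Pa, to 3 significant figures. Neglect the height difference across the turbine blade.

ΔP = 1230 Pa

Bernoulli (same height): P_lower − P_upper = ½ρ(v_upper² − v_lower²).
ΔP = ½·1.04·(123² − 113²) = 1230 Pa.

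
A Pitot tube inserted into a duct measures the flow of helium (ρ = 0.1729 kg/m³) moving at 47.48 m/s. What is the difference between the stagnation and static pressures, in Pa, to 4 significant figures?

ΔP ≈ 194.9 Pa

The dynamic pressure equals the rise in static pressure at the stagnation point: ΔP = ½ρv².
ΔP = ½·0.1729·47.48² = 194.9 Pa.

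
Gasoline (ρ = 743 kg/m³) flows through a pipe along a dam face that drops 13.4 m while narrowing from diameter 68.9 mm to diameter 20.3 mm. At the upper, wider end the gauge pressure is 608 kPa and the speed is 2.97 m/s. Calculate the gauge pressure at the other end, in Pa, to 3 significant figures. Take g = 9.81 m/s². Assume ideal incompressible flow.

P₂ ≈ 274000 Pa

By continuity, v₂ = v₁·A₁/A₂ = 2.97·(37.3/3.24) = 34.2 m/s.
Applying Bernoulli between the two ends and solving for P₂: P₂ = P₁ + ½ρ(v₁² − v₂²) − ρgΔh.
P₂ = 608000 + ½·743·(2.97² − 34.2²) − 743·9.81·(−13.4) = 608000 + (-432000) − (-97700) = 274000 Pa.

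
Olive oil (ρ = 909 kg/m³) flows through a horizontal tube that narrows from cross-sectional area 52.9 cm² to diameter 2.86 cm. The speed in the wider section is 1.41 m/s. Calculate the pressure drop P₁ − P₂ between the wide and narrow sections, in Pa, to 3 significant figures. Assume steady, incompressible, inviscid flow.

ΔP = 60400 Pa

Continuity gives A₁v₁ = A₂v₂, so v₂ = (52.9 cm²)/(6.42 cm²) × 1.41 m/s = 11.6 m/s.
The pipe is horizontal, so Bernoulli reduces to P₁ + ½ρv₁² = P₂ + ½ρv₂².
P₁ − P₂ = ½·909·(11.6² − 1.41²) = ½·909·133 = 60400 Pa.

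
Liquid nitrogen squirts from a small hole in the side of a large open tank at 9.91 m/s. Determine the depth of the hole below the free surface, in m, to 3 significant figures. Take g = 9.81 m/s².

5.01 m

For a small hole in a large open tank, ½v² = gh, giving h = v²/(2g).
h = 9.91²/(2·9.81) = 98.2/19.62 = 5.01 m.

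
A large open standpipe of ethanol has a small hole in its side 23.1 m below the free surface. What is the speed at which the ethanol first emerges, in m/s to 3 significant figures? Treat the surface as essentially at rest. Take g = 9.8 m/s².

Torricelli's result v = √(2gh) gives v = √(2·9.8·23.1) = 21.3 m/s.

v ≈ 21.3 m/s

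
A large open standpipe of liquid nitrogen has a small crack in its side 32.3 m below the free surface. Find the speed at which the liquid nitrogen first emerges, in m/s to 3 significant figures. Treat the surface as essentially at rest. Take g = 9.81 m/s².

With the surface at rest and both surface and jet at atmospheric pressure, Bernoulli gives ρg h = ½ρv², so v = √(2gh) = √(2·9.81·32.3) = 25.2 m/s.

v = 25.2 m/s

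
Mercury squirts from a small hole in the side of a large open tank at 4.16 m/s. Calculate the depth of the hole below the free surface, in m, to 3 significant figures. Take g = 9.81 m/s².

h = 0.882 m

For a small hole in a large open tank, ½v² = gh, giving h = v²/(2g).
h = 4.16²/(2·9.81) = 17.3/19.62 = 0.882 m.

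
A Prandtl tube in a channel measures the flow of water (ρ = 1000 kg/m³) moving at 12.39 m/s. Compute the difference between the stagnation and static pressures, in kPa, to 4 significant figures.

ΔP = 76.76 kPa

Bernoulli between the free stream and the stagnation point: ½ρv² = P_stag − P_static.
ΔP = ½·1000·12.39² = 76760 Pa.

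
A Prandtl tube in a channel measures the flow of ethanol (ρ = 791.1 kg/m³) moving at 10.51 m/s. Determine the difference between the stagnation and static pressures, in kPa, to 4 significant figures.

ΔP = 43.69 kPa

The dynamic pressure equals the rise in static pressure at the stagnation point: ΔP = ½ρv².
ΔP = ½·791.1·10.51² = 43690 Pa.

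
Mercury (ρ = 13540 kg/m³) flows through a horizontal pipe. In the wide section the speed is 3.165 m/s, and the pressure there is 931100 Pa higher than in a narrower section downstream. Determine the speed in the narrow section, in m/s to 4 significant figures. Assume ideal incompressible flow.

v₂ ≈ 12.15 m/s

Along the level pipe P + ½ρv² is conserved, hence v₂² = v₁² + 2(P₁ − P₂)/ρ.
v₂ = √(3.165² + 2·931100/13540) = √(10.02 + 137.5) = 12.15 m/s.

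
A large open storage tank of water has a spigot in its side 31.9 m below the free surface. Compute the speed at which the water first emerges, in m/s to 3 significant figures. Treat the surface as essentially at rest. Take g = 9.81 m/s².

The surface is effectively still and both ends are open, so ½v² = gh and v = √(2·9.81·31.9) = 25.0 m/s.

v = 25.0 m/s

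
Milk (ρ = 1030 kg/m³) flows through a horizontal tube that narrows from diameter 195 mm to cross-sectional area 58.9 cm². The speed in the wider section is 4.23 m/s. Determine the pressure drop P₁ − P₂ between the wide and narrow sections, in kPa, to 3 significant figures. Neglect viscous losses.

By continuity, v₂ = v₁·A₁/A₂ = 4.23·(299/58.9) = 21.4 m/s.
With no height change, Bernoulli's equation is P₁ + ½ρv₁² = P₂ + ½ρv₂².
P₁ − P₂ = ½·1030·(21.4² − 4.23²) = ½·1030·442 = 228000 Pa.

ΔP ≈ 228 kPa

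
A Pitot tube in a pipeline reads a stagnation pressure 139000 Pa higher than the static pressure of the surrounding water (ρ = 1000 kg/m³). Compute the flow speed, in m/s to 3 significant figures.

v = 16.7 m/s

At the stagnation point the flow is brought to rest, so Bernoulli gives P_stag − P_static = ½ρv².
v = √(2ΔP/ρ) = √(2·139000/1000) = 16.7 m/s.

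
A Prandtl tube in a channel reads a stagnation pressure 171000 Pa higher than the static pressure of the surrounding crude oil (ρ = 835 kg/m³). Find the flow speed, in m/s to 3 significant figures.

v ≈ 20.2 m/s

At the stagnation point the flow is brought to rest, so Bernoulli gives P_stag − P_static = ½ρv².
v = √(2ΔP/ρ) = √(2·171000/835) = 20.2 m/s.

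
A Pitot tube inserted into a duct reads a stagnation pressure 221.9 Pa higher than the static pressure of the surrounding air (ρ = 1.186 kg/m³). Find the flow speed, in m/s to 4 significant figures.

The dynamic pressure equals the rise in static pressure at the stagnation point: ΔP = ½ρv².
v = √(2ΔP/ρ) = √(2·221.9/1.186) = 19.34 m/s.

v = 19.34 m/s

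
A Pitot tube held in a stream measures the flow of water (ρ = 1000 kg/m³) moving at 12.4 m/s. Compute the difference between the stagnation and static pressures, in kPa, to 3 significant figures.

At the stagnation point the flow is brought to rest, so Bernoulli gives P_stag − P_static = ½ρv².
ΔP = ½·1000·12.4² = 76900 Pa.

ΔP ≈ 76.9 kPa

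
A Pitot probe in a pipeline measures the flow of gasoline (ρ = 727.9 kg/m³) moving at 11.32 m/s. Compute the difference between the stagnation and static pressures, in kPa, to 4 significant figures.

The dynamic pressure equals the rise in static pressure at the stagnation point: ΔP = ½ρv².
ΔP = ½·727.9·11.32² = 46640 Pa.

ΔP ≈ 46.64 kPa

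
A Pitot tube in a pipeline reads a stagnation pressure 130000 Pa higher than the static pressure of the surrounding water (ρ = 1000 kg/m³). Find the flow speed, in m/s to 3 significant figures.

Bernoulli between the free stream and the stagnation point: ½ρv² = P_stag − P_static.
v = √(2ΔP/ρ) = √(2·130000/1000) = 16.1 m/s.

v ≈ 16.1 m/s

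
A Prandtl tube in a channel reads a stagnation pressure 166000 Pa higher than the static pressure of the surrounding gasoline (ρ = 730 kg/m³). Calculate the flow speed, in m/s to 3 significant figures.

At the stagnation point the flow is brought to rest, so Bernoulli gives P_stag − P_static = ½ρv².
v = √(2ΔP/ρ) = √(2·166000/730) = 21.3 m/s.

v ≈ 21.3 m/s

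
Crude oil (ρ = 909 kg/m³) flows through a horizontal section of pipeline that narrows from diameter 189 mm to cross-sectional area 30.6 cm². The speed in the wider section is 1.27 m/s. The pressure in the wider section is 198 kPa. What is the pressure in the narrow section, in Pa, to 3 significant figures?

Continuity gives A₁v₁ = A₂v₂, so v₂ = (281 cm²)/(30.6 cm²) × 1.27 m/s = 11.6 m/s.
Along the horizontal streamline, P + ½ρv² is constant.
P₂ = P₁ − ½ρ(v₂² − v₁²) = 198000 − ½·909·(11.6² − 1.27²) = 198000 − 60900 = 137000 Pa.

137000 Pa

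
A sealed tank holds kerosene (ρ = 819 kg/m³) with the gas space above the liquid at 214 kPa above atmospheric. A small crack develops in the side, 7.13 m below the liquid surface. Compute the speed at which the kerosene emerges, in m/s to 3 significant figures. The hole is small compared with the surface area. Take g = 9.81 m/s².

Take point 1 at the surface (v₁ ≈ 0) and point 2 at the hole (at atmospheric pressure). Bernoulli: P₁ + ρg h = P_atm + ½ρv₂².
With P₁ − P_atm = 214000 Pa, v₂ = √(2gh + 2ΔP/ρ) = √(2·9.81·7.13 + 2·214000/819) = 25.7 m/s.

v ≈ 25.7 m/s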